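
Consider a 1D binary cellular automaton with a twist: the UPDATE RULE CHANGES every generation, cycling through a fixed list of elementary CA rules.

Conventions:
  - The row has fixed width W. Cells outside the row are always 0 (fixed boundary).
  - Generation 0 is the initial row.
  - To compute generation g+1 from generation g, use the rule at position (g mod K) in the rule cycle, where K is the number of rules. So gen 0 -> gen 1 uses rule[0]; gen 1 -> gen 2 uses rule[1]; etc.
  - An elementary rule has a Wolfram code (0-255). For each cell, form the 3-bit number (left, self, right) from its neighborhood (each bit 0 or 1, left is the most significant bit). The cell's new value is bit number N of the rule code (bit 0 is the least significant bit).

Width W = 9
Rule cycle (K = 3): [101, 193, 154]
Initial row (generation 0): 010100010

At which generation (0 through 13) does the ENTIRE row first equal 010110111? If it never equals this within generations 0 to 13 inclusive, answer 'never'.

Gen 0: 010100010
Gen 1 (rule 101): 011101010
Gen 2 (rule 193): 001100000
Gen 3 (rule 154): 011010000
Gen 4 (rule 101): 001110111
Gen 5 (rule 193): 100110011
Gen 6 (rule 154): 011101110
Gen 7 (rule 101): 000110010
Gen 8 (rule 193): 110010000
Gen 9 (rule 154): 101101000
Gen 10 (rule 101): 110111011
Gen 11 (rule 193): 010011001
Gen 12 (rule 154): 101110110
Gen 13 (rule 101): 110011010

Answer: never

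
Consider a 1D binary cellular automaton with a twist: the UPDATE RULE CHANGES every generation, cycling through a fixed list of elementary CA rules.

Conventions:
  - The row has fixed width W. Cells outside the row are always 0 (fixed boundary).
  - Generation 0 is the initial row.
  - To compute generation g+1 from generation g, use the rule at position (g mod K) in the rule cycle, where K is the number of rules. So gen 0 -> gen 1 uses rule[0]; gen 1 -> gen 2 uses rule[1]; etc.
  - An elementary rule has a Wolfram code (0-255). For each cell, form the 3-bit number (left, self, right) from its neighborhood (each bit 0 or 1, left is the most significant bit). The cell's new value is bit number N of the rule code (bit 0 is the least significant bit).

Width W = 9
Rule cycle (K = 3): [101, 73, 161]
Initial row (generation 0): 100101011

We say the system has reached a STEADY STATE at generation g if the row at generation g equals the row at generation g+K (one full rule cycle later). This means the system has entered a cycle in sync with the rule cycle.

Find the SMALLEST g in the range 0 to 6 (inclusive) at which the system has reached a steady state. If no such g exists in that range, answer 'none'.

Answer: 2

Derivation:
Gen 0: 100101011
Gen 1 (rule 101): 100111101
Gen 2 (rule 73): 000100100
Gen 3 (rule 161): 110000001
Gen 4 (rule 101): 010111101
Gen 5 (rule 73): 000100100
Gen 6 (rule 161): 110000001
Gen 7 (rule 101): 010111101
Gen 8 (rule 73): 000100100
Gen 9 (rule 161): 110000001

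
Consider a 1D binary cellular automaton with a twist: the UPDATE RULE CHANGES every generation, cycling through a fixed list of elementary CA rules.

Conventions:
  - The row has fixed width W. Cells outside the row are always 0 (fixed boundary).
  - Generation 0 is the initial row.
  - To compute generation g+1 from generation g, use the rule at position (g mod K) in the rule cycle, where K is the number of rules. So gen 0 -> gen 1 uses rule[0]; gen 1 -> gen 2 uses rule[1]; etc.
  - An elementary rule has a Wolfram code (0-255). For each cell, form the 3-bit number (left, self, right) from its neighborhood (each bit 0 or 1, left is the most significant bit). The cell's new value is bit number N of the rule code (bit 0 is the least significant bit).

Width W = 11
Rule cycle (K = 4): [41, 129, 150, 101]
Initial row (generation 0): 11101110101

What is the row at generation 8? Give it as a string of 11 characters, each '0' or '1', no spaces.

Answer: 01100000010

Derivation:
Gen 0: 11101110101
Gen 1 (rule 41): 10011001010
Gen 2 (rule 129): 00000000000
Gen 3 (rule 150): 00000000000
Gen 4 (rule 101): 11111111111
Gen 5 (rule 41): 10000000000
Gen 6 (rule 129): 00111111111
Gen 7 (rule 150): 01011111110
Gen 8 (rule 101): 01100000010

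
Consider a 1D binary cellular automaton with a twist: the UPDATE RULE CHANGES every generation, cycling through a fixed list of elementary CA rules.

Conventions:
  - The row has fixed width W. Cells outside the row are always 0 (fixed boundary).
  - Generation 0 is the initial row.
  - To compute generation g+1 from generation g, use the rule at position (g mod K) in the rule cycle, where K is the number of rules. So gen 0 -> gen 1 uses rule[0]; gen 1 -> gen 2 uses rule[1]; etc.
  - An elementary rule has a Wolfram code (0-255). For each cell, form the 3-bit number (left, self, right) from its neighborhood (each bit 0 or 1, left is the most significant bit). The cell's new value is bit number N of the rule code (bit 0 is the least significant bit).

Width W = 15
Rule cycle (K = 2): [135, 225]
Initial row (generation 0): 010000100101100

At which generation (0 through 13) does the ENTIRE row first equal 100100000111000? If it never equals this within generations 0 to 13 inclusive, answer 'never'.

Gen 0: 010000100101100
Gen 1 (rule 135): 110111101100001
Gen 2 (rule 225): 011011110101100
Gen 3 (rule 135): 100001100100001
Gen 4 (rule 225): 001100100001100
Gen 5 (rule 135): 110001101110001
Gen 6 (rule 225): 010100110110100
Gen 7 (rule 135): 110101000000101
Gen 8 (rule 225): 011010011110010
Gen 9 (rule 135): 100010101100110
Gen 10 (rule 225): 001001010100010
Gen 11 (rule 135): 111011010101110
Gen 12 (rule 225): 011101101010110
Gen 13 (rule 135): 101000001010000

Answer: never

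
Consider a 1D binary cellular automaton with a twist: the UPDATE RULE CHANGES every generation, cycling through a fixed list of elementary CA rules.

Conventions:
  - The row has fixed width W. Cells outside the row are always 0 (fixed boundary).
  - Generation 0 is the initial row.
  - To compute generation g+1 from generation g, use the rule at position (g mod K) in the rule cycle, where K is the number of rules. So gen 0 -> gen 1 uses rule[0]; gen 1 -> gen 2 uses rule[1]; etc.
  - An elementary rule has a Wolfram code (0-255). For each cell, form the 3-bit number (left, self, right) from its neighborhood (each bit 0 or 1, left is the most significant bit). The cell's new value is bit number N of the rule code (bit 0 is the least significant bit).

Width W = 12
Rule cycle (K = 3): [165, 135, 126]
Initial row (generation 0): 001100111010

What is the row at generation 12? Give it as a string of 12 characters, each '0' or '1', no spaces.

Gen 0: 001100111010
Gen 1 (rule 165): 100000010110
Gen 2 (rule 135): 101111110000
Gen 3 (rule 126): 111000011000
Gen 4 (rule 165): 010011000011
Gen 5 (rule 135): 110100011100
Gen 6 (rule 126): 111110110110
Gen 7 (rule 165): 011101001000
Gen 8 (rule 135): 101001011011
Gen 9 (rule 126): 111111111111
Gen 10 (rule 165): 011111111110
Gen 11 (rule 135): 101111111100
Gen 12 (rule 126): 111000000110

Answer: 111000000110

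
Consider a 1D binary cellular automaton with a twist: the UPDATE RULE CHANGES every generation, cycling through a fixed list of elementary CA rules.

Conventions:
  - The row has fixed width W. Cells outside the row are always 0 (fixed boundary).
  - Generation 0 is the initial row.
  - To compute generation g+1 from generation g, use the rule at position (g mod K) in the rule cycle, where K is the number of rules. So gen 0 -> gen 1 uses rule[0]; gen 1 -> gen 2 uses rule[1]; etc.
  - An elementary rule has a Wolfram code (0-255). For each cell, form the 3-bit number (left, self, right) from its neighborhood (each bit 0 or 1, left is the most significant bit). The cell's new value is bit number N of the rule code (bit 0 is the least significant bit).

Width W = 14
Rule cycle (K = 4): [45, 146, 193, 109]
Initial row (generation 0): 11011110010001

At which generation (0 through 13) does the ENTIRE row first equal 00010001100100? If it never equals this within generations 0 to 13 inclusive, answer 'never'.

Gen 0: 11011110010001
Gen 1 (rule 45): 10110000010101
Gen 2 (rule 146): 00001000100000
Gen 3 (rule 193): 11100010001111
Gen 4 (rule 109): 10101010101001
Gen 5 (rule 45): 11111111111001
Gen 6 (rule 146): 01111111110110
Gen 7 (rule 193): 00111111110010
Gen 8 (rule 109): 10100000010010
Gen 9 (rule 45): 11101111010010
Gen 10 (rule 146): 01000110001101
Gen 11 (rule 193): 00010010100100
Gen 12 (rule 109): 11010011100101
Gen 13 (rule 45): 10110010000111

Answer: never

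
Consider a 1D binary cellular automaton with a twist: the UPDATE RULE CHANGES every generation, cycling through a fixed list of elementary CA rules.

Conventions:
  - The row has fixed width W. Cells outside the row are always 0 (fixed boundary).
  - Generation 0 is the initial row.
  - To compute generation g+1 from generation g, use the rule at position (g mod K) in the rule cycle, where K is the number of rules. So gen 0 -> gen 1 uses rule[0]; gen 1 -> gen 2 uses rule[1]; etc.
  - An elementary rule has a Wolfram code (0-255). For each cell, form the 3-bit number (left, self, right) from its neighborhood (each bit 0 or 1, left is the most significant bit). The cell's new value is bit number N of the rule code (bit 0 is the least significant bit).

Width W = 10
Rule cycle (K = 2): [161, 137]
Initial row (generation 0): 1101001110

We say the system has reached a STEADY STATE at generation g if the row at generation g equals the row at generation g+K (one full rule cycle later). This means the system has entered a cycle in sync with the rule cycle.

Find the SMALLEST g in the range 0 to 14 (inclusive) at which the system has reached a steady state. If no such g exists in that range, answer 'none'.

Answer: 1

Derivation:
Gen 0: 1101001110
Gen 1 (rule 161): 0010000100
Gen 2 (rule 137): 1000110001
Gen 3 (rule 161): 0010000100
Gen 4 (rule 137): 1000110001
Gen 5 (rule 161): 0010000100
Gen 6 (rule 137): 1000110001
Gen 7 (rule 161): 0010000100
Gen 8 (rule 137): 1000110001
Gen 9 (rule 161): 0010000100
Gen 10 (rule 137): 1000110001
Gen 11 (rule 161): 0010000100
Gen 12 (rule 137): 1000110001
Gen 13 (rule 161): 0010000100
Gen 14 (rule 137): 1000110001
Gen 15 (rule 161): 0010000100
Gen 16 (rule 137): 1000110001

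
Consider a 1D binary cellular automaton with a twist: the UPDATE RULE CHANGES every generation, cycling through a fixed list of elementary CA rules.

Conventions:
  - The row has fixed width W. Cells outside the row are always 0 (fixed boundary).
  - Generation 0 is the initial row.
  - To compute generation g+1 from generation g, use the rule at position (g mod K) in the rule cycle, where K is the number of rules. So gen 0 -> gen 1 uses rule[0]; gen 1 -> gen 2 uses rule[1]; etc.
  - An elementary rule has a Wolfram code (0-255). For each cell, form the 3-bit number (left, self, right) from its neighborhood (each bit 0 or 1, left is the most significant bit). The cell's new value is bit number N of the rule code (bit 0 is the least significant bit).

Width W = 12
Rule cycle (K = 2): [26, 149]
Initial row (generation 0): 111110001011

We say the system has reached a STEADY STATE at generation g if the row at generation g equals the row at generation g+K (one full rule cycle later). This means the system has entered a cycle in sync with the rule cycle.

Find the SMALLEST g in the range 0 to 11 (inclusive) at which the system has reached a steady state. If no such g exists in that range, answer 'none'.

Answer: 3

Derivation:
Gen 0: 111110001011
Gen 1 (rule 26): 100001010010
Gen 2 (rule 149): 111101011011
Gen 3 (rule 26): 100000010010
Gen 4 (rule 149): 111111011011
Gen 5 (rule 26): 100000010010
Gen 6 (rule 149): 111111011011
Gen 7 (rule 26): 100000010010
Gen 8 (rule 149): 111111011011
Gen 9 (rule 26): 100000010010
Gen 10 (rule 149): 111111011011
Gen 11 (rule 26): 100000010010
Gen 12 (rule 149): 111111011011
Gen 13 (rule 26): 100000010010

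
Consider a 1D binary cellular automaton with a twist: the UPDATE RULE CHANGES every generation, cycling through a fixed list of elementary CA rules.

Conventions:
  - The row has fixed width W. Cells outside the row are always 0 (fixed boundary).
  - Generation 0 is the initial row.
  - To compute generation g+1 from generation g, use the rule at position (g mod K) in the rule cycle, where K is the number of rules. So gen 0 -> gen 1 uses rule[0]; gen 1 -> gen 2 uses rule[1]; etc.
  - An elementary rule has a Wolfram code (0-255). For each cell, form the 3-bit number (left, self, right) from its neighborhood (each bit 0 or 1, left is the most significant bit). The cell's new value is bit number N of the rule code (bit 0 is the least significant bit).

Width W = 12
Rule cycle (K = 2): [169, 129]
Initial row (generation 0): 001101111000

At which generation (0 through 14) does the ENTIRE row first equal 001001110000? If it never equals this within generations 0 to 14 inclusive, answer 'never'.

Gen 0: 001101111000
Gen 1 (rule 169): 101011110011
Gen 2 (rule 129): 000001100000
Gen 3 (rule 169): 111101001111
Gen 4 (rule 129): 011000000110
Gen 5 (rule 169): 010011110100
Gen 6 (rule 129): 000001100001
Gen 7 (rule 169): 111101001100
Gen 8 (rule 129): 011000000001
Gen 9 (rule 169): 010011111100
Gen 10 (rule 129): 000001111001
Gen 11 (rule 169): 111101110000
Gen 12 (rule 129): 011000100111
Gen 13 (rule 169): 010010000110
Gen 14 (rule 129): 000000110000

Answer: never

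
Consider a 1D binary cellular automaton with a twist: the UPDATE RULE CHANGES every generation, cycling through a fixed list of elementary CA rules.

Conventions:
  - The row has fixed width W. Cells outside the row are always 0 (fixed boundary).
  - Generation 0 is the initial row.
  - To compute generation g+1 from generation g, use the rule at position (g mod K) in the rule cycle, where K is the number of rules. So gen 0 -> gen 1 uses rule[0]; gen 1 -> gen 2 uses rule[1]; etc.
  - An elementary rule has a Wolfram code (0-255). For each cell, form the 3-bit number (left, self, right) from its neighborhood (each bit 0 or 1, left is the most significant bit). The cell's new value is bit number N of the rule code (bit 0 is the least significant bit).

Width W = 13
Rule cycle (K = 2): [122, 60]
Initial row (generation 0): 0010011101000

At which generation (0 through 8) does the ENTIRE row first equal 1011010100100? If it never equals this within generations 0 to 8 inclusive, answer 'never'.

Gen 0: 0010011101000
Gen 1 (rule 122): 0101110110100
Gen 2 (rule 60): 0111001101110
Gen 3 (rule 122): 1101111111011
Gen 4 (rule 60): 1011000000110
Gen 5 (rule 122): 0111100001111
Gen 6 (rule 60): 0100010001000
Gen 7 (rule 122): 1010101010100
Gen 8 (rule 60): 1111111111110

Answer: never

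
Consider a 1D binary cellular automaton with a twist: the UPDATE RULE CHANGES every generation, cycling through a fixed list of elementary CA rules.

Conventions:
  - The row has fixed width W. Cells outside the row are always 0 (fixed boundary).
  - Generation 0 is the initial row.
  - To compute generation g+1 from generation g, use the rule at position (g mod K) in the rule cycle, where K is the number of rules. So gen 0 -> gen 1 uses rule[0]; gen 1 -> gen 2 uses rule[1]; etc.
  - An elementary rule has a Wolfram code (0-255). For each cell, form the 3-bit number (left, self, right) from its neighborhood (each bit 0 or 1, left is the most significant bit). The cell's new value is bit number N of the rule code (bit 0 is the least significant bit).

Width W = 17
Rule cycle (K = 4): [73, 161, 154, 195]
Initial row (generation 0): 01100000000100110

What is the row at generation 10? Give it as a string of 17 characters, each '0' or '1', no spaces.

Gen 0: 01100000000100110
Gen 1 (rule 73): 01101111110000110
Gen 2 (rule 161): 00010111100110000
Gen 3 (rule 154): 00100111011101000
Gen 4 (rule 195): 11001011001100011
Gen 5 (rule 73): 11000011001101011
Gen 6 (rule 161): 00011000000010100
Gen 7 (rule 154): 00110100000100010
Gen 8 (rule 195): 11010001111001100
Gen 9 (rule 73): 11000101001001101
Gen 10 (rule 161): 00010010000000010

Answer: 00010010000000010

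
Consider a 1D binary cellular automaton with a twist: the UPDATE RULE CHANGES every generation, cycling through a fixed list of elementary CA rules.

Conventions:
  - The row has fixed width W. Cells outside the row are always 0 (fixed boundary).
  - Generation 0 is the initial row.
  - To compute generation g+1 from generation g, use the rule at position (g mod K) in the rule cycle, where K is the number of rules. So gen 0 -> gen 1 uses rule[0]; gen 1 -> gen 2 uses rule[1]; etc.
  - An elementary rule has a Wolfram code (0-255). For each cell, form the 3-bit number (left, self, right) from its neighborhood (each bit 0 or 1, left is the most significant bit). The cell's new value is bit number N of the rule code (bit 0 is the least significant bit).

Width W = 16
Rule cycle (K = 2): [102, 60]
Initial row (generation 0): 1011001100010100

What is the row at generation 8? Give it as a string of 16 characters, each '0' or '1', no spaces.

Answer: 1110101001110000

Derivation:
Gen 0: 1011001100010100
Gen 1 (rule 102): 1101010100111100
Gen 2 (rule 60): 1011111110100010
Gen 3 (rule 102): 1100000011100110
Gen 4 (rule 60): 1010000010010101
Gen 5 (rule 102): 1110000110111111
Gen 6 (rule 60): 1001000101100000
Gen 7 (rule 102): 1011001110100000
Gen 8 (rule 60): 1110101001110000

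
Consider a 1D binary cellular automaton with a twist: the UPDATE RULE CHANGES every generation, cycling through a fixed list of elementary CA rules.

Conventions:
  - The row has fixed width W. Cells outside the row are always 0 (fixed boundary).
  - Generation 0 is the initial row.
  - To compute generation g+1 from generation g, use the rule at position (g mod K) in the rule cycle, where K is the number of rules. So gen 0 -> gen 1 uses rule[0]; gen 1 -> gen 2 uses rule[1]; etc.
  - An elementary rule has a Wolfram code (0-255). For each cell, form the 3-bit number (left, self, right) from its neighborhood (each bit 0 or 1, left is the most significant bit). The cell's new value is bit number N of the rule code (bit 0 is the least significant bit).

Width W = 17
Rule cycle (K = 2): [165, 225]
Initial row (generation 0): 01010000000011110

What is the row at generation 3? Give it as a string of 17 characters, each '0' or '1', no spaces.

Gen 0: 01010000000011110
Gen 1 (rule 165): 01110111111001100
Gen 2 (rule 225): 00111011111000101
Gen 3 (rule 165): 10010101110010111

Answer: 10010101110010111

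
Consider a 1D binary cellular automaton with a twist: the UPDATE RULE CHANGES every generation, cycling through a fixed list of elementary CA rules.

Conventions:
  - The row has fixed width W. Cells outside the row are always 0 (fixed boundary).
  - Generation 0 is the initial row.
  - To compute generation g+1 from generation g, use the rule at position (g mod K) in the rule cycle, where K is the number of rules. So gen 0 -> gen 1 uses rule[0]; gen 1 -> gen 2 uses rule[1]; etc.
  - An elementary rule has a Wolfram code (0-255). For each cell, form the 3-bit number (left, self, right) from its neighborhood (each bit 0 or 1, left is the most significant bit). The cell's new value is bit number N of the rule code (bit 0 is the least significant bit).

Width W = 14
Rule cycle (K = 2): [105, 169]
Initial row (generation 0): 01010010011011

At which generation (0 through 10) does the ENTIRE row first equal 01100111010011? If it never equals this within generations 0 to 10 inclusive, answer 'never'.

Answer: never

Derivation:
Gen 0: 01010010011011
Gen 1 (rule 105): 00100000011111
Gen 2 (rule 169): 10001111011110
Gen 3 (rule 105): 00101001110010
Gen 4 (rule 169): 10010001100000
Gen 5 (rule 105): 00000101101111
Gen 6 (rule 169): 11110011011110
Gen 7 (rule 105): 10010011110010
Gen 8 (rule 169): 00000011100000
Gen 9 (rule 105): 11111010101111
Gen 10 (rule 169): 11110101011110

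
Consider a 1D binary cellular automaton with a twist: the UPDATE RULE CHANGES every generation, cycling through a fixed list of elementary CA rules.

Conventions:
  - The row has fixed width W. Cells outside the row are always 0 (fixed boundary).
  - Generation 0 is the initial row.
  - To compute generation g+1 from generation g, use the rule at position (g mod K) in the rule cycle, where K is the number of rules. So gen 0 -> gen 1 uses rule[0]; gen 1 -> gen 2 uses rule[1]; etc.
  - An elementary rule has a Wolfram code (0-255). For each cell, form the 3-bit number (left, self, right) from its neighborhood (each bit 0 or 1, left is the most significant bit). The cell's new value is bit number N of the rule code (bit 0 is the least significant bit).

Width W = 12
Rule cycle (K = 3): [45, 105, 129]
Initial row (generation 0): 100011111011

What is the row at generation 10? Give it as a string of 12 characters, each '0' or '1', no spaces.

Gen 0: 100011111011
Gen 1 (rule 45): 101010000110
Gen 2 (rule 105): 010100110110
Gen 3 (rule 129): 000000000000
Gen 4 (rule 45): 111111111111
Gen 5 (rule 105): 100000000001
Gen 6 (rule 129): 001111111100
Gen 7 (rule 45): 101000000001
Gen 8 (rule 105): 010011111100
Gen 9 (rule 129): 000001111001
Gen 10 (rule 45): 111101000001

Answer: 111101000001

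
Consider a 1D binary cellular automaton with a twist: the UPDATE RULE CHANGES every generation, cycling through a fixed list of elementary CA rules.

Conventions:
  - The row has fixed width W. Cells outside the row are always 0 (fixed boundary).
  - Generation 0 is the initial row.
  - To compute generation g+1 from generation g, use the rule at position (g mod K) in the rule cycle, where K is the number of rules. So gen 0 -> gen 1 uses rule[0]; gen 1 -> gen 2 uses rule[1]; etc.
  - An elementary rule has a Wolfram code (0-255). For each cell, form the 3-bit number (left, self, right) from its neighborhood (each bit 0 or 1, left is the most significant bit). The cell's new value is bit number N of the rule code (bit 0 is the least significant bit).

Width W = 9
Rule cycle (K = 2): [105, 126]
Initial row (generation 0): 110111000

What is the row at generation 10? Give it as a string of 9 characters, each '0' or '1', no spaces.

Answer: 111101111

Derivation:
Gen 0: 110111000
Gen 1 (rule 105): 111101011
Gen 2 (rule 126): 100111111
Gen 3 (rule 105): 000100001
Gen 4 (rule 126): 001110011
Gen 5 (rule 105): 101010011
Gen 6 (rule 126): 111111111
Gen 7 (rule 105): 100000001
Gen 8 (rule 126): 110000011
Gen 9 (rule 105): 110111011
Gen 10 (rule 126): 111101111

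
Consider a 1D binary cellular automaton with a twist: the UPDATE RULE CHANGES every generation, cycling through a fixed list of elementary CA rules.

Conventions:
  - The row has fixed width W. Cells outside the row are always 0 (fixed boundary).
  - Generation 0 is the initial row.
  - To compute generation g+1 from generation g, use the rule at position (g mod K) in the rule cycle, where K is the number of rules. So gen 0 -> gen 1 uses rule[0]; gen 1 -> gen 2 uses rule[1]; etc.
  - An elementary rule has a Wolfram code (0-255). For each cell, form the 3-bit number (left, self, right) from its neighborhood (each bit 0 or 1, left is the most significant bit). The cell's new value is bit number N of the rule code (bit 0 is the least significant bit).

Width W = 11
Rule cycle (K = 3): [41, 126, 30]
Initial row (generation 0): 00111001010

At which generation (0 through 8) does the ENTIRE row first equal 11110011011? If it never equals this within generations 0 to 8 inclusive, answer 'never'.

Answer: 8

Derivation:
Gen 0: 00111001010
Gen 1 (rule 41): 10100000100
Gen 2 (rule 126): 11110001110
Gen 3 (rule 30): 10001011001
Gen 4 (rule 41): 00100110000
Gen 5 (rule 126): 01111111000
Gen 6 (rule 30): 11000000100
Gen 7 (rule 41): 10011110001
Gen 8 (rule 126): 11110011011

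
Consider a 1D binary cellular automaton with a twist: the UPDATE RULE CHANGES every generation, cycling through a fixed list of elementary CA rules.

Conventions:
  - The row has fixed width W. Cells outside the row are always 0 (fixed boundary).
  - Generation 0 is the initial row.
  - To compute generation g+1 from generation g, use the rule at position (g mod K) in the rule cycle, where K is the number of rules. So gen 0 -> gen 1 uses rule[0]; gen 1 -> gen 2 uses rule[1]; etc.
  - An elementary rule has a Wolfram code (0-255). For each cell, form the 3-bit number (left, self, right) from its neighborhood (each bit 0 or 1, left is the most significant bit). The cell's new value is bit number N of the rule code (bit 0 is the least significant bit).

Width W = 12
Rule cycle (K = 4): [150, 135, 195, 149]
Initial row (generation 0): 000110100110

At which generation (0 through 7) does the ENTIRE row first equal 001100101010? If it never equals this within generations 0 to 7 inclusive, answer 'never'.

Answer: never

Derivation:
Gen 0: 000110100110
Gen 1 (rule 150): 001000111001
Gen 2 (rule 135): 111011010011
Gen 3 (rule 195): 011001000101
Gen 4 (rule 149): 000101110101
Gen 5 (rule 150): 001100100101
Gen 6 (rule 135): 110001101101
Gen 7 (rule 195): 010110100100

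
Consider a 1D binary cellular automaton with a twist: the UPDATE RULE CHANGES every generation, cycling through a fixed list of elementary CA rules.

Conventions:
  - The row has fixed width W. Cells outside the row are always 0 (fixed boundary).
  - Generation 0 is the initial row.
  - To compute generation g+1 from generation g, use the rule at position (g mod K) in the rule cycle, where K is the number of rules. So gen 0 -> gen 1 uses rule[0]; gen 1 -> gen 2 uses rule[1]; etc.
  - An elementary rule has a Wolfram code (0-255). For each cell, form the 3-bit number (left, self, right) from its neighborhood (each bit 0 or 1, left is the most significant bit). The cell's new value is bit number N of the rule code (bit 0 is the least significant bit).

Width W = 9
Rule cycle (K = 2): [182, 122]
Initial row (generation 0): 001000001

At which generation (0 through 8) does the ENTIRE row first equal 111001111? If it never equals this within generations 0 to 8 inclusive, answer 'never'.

Gen 0: 001000001
Gen 1 (rule 182): 011100011
Gen 2 (rule 122): 110110111
Gen 3 (rule 182): 001001010
Gen 4 (rule 122): 010110101
Gen 5 (rule 182): 111001111
Gen 6 (rule 122): 101111001
Gen 7 (rule 182): 110110111
Gen 8 (rule 122): 111111101

Answer: 5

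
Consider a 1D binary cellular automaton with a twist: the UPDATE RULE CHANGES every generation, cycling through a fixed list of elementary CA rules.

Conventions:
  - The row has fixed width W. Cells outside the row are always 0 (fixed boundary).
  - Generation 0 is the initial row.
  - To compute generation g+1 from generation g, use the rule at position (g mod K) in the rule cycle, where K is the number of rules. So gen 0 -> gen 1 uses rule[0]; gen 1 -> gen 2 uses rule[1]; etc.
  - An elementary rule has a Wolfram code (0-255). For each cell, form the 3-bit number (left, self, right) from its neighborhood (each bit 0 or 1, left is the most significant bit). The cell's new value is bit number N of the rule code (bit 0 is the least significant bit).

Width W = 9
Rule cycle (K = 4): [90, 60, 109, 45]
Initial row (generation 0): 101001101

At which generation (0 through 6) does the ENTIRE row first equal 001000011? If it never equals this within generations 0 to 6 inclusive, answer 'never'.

Answer: 5

Derivation:
Gen 0: 101001101
Gen 1 (rule 90): 000111100
Gen 2 (rule 60): 000100010
Gen 3 (rule 109): 110101010
Gen 4 (rule 45): 101111110
Gen 5 (rule 90): 001000011
Gen 6 (rule 60): 001100010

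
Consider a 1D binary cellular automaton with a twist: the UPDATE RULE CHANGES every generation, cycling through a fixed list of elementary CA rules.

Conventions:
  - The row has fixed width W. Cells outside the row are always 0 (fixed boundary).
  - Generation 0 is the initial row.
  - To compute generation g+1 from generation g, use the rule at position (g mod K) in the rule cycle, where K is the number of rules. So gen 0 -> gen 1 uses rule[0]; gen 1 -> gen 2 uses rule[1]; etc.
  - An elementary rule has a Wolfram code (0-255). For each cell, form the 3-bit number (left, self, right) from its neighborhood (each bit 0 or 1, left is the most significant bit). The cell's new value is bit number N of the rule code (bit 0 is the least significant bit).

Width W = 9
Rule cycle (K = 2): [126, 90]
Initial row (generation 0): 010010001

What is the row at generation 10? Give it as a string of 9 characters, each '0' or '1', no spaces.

Gen 0: 010010001
Gen 1 (rule 126): 111111011
Gen 2 (rule 90): 100001011
Gen 3 (rule 126): 110011111
Gen 4 (rule 90): 111110001
Gen 5 (rule 126): 100011011
Gen 6 (rule 90): 010111011
Gen 7 (rule 126): 111101111
Gen 8 (rule 90): 100101001
Gen 9 (rule 126): 111111111
Gen 10 (rule 90): 100000001

Answer: 100000001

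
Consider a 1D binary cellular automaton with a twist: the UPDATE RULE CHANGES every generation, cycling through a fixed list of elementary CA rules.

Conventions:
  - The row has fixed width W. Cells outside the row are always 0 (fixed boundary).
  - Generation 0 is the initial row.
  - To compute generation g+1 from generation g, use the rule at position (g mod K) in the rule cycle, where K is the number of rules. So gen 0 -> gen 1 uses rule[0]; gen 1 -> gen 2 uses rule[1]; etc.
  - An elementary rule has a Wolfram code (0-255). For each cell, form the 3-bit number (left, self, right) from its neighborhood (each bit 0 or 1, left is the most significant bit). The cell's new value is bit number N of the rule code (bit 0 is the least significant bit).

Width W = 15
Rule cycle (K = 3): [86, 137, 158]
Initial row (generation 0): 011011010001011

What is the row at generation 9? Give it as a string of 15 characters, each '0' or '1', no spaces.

Gen 0: 011011010001011
Gen 1 (rule 86): 101001011011001
Gen 2 (rule 137): 000000010010000
Gen 3 (rule 158): 000000111111000
Gen 4 (rule 86): 000001000001100
Gen 5 (rule 137): 111100011101001
Gen 6 (rule 158): 111010111001111
Gen 7 (rule 86): 001010001110001
Gen 8 (rule 137): 100000101100100
Gen 9 (rule 158): 110001101011110

Answer: 110001101011110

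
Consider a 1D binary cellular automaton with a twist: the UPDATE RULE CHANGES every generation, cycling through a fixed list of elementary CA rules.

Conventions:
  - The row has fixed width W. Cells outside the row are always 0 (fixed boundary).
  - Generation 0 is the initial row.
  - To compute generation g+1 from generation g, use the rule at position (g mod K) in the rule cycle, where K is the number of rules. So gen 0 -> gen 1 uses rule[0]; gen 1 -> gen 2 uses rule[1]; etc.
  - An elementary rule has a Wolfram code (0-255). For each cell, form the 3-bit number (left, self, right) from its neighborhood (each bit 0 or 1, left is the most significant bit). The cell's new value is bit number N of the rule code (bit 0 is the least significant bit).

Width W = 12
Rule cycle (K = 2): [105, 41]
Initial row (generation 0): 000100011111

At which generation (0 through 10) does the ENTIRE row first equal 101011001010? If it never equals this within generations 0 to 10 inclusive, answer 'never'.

Answer: never

Derivation:
Gen 0: 000100011111
Gen 1 (rule 105): 110001010001
Gen 2 (rule 41): 100100100100
Gen 3 (rule 105): 000000000001
Gen 4 (rule 41): 111111111100
Gen 5 (rule 105): 100000000101
Gen 6 (rule 41): 001111110010
Gen 7 (rule 105): 101000010000
Gen 8 (rule 41): 010011000111
Gen 9 (rule 105): 000011010101
Gen 10 (rule 41): 111010101010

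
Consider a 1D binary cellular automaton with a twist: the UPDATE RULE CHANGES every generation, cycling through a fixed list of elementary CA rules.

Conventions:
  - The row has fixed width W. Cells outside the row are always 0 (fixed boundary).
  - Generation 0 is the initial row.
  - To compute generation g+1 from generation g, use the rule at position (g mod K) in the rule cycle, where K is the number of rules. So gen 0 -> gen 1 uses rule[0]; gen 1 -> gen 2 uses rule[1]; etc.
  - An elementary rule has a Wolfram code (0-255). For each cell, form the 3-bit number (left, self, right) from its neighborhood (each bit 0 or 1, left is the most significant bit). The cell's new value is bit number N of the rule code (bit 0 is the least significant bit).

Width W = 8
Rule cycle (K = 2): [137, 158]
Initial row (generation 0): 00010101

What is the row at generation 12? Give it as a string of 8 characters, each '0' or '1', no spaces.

Gen 0: 00010101
Gen 1 (rule 137): 11000000
Gen 2 (rule 158): 10100000
Gen 3 (rule 137): 00001111
Gen 4 (rule 158): 00011110
Gen 5 (rule 137): 11011100
Gen 6 (rule 158): 10011010
Gen 7 (rule 137): 00010000
Gen 8 (rule 158): 00111000
Gen 9 (rule 137): 10110011
Gen 10 (rule 158): 10101110
Gen 11 (rule 137): 00001100
Gen 12 (rule 158): 00011010

Answer: 00011010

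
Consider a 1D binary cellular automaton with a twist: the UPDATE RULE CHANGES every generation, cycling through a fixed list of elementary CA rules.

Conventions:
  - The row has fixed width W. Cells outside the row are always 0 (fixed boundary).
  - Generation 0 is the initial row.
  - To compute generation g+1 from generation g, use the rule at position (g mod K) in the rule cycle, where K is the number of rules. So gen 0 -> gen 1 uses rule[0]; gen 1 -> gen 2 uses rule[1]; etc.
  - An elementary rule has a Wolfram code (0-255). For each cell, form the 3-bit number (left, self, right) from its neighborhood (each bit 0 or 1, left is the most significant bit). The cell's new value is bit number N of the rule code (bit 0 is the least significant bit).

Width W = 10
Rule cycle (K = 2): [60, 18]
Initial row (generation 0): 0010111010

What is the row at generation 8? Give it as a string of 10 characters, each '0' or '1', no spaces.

Answer: 0000010001

Derivation:
Gen 0: 0010111010
Gen 1 (rule 60): 0011100111
Gen 2 (rule 18): 0100011000
Gen 3 (rule 60): 0110010100
Gen 4 (rule 18): 1001100010
Gen 5 (rule 60): 1101010011
Gen 6 (rule 18): 0000001100
Gen 7 (rule 60): 0000001010
Gen 8 (rule 18): 0000010001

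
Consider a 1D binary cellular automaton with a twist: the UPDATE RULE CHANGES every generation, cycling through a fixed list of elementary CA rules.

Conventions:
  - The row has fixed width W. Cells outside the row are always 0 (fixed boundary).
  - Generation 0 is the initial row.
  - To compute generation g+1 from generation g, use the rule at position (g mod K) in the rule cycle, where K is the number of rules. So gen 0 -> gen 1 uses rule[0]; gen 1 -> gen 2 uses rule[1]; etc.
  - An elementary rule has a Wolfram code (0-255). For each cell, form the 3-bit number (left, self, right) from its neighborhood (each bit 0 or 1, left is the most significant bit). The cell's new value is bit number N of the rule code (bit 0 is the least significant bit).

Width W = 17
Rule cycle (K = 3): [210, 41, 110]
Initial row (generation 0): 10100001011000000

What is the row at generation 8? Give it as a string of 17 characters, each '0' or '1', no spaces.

Answer: 00000001001011001

Derivation:
Gen 0: 10100001011000000
Gen 1 (rule 210): 00010010001100000
Gen 2 (rule 41): 11000000101001111
Gen 3 (rule 110): 11000001111011001
Gen 4 (rule 210): 01100010111001110
Gen 5 (rule 41): 01001001100001000
Gen 6 (rule 110): 11011011100011000
Gen 7 (rule 210): 01001001110101100
Gen 8 (rule 41): 00000001001011001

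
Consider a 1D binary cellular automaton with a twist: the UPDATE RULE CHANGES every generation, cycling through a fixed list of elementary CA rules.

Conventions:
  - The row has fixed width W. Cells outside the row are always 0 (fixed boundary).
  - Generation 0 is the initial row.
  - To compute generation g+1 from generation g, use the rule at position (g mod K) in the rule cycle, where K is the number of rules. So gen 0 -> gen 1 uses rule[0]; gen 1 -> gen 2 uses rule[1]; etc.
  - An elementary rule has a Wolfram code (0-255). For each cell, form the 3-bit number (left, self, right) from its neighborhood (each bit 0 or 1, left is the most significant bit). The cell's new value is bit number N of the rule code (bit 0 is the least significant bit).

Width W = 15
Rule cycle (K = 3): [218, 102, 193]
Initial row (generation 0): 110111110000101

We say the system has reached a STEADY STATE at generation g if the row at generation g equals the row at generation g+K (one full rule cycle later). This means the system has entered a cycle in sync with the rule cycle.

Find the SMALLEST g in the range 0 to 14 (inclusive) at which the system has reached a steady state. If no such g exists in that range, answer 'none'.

Answer: none

Derivation:
Gen 0: 110111110000101
Gen 1 (rule 218): 110111111001000
Gen 2 (rule 102): 011000001011000
Gen 3 (rule 193): 001011100001011
Gen 4 (rule 218): 010011110010011
Gen 5 (rule 102): 110100010110101
Gen 6 (rule 193): 010001000010000
Gen 7 (rule 218): 101010100101000
Gen 8 (rule 102): 111111101111000
Gen 9 (rule 193): 011111100111011
Gen 10 (rule 218): 111111111111011
Gen 11 (rule 102): 000000000001101
Gen 12 (rule 193): 111111111100100
Gen 13 (rule 218): 111111111111010
Gen 14 (rule 102): 000000000001110
Gen 15 (rule 193): 111111111100110
Gen 16 (rule 218): 111111111111111
Gen 17 (rule 102): 000000000000001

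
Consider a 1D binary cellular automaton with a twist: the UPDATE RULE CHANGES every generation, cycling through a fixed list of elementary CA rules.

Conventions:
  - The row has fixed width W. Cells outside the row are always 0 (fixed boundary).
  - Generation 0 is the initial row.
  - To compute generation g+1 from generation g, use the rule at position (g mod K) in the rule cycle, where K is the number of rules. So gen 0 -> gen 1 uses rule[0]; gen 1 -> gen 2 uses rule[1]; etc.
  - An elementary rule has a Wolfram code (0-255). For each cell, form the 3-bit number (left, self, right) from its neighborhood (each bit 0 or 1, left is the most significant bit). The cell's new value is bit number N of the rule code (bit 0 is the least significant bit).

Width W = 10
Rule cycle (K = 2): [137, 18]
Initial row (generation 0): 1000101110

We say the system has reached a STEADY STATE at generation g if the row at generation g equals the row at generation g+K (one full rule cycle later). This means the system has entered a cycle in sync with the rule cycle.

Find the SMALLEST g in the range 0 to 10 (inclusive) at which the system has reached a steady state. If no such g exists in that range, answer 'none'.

Gen 0: 1000101110
Gen 1 (rule 137): 0010001100
Gen 2 (rule 18): 0101010010
Gen 3 (rule 137): 0000000000
Gen 4 (rule 18): 0000000000
Gen 5 (rule 137): 1111111111
Gen 6 (rule 18): 0000000000
Gen 7 (rule 137): 1111111111
Gen 8 (rule 18): 0000000000
Gen 9 (rule 137): 1111111111
Gen 10 (rule 18): 0000000000
Gen 11 (rule 137): 1111111111
Gen 12 (rule 18): 0000000000

Answer: 4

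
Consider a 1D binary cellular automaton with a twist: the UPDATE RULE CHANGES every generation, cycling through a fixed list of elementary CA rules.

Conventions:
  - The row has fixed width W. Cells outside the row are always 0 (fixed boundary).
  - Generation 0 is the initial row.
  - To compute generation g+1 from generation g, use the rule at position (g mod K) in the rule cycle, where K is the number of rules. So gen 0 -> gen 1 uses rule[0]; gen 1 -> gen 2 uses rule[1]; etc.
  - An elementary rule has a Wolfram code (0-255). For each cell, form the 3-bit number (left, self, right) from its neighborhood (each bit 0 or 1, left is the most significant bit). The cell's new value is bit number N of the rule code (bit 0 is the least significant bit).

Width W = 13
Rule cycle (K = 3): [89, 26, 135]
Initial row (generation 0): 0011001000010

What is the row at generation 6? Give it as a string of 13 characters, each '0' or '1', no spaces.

Answer: 1111011001001

Derivation:
Gen 0: 0011001000010
Gen 1 (rule 89): 1011100111001
Gen 2 (rule 26): 0010011100110
Gen 3 (rule 135): 1110101001000
Gen 4 (rule 89): 1010000100111
Gen 5 (rule 26): 0001001011100
Gen 6 (rule 135): 1111011001001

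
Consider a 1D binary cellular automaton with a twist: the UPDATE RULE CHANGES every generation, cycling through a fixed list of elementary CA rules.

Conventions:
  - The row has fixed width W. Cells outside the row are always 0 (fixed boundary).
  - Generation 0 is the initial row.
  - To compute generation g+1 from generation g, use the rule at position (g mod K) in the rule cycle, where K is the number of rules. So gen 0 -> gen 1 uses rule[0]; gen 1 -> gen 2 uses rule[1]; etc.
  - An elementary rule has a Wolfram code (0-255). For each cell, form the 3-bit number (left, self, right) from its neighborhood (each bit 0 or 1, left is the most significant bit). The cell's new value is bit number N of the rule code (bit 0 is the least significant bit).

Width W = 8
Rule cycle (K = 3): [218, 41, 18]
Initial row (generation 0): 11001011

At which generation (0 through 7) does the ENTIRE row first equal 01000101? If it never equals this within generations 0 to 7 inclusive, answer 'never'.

Answer: 3

Derivation:
Gen 0: 11001011
Gen 1 (rule 218): 11110011
Gen 2 (rule 41): 10000010
Gen 3 (rule 18): 01000101
Gen 4 (rule 218): 10101000
Gen 5 (rule 41): 01010011
Gen 6 (rule 18): 10001100
Gen 7 (rule 218): 01011110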